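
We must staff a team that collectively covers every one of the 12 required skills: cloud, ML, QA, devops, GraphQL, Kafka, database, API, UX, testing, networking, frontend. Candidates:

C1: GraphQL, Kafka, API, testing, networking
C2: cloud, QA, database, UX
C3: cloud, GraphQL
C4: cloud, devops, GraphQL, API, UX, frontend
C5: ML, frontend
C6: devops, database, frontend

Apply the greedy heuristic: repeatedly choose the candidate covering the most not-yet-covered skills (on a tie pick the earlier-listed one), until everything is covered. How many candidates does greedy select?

4

Pick 1: C4 covers 6 new skills (cloud, devops, GraphQL, API, UX, frontend).
Pick 2: C1 covers 3 new skills (Kafka, testing, networking).
Pick 3: C2 covers 2 new skills (QA, database).
Pick 4: C5 covers 1 new skills (ML).
Greedy uses 4 candidates.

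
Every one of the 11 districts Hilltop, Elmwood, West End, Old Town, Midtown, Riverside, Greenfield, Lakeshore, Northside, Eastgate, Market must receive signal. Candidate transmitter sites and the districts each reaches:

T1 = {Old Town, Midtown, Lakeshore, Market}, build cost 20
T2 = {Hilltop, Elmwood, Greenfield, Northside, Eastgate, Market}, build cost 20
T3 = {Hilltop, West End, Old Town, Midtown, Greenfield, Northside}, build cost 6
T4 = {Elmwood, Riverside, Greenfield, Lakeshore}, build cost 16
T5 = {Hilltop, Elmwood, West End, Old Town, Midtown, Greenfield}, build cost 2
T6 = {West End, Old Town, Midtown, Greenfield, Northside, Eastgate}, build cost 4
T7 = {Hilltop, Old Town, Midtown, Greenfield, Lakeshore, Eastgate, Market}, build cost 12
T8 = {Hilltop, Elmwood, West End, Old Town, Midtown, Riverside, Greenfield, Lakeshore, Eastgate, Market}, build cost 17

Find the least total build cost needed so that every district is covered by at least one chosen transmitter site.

21

T6, T8 cover every district at build cost 4 + 17 = 21.
Any cover uses at least 2 transmitter sites; among all covering selections none totals below 21.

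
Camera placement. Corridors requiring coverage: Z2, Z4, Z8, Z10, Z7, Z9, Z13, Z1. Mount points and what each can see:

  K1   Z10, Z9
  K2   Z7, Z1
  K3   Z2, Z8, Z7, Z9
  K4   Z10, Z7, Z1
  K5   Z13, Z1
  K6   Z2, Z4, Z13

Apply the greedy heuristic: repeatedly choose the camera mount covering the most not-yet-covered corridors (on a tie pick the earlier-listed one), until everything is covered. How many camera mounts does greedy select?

Pick 1: K3 covers 4 new corridors (Z2, Z8, Z7, Z9).
Pick 2: K4 covers 2 new corridors (Z10, Z1).
Pick 3: K6 covers 2 new corridors (Z4, Z13).
Greedy uses 3 camera mounts.

3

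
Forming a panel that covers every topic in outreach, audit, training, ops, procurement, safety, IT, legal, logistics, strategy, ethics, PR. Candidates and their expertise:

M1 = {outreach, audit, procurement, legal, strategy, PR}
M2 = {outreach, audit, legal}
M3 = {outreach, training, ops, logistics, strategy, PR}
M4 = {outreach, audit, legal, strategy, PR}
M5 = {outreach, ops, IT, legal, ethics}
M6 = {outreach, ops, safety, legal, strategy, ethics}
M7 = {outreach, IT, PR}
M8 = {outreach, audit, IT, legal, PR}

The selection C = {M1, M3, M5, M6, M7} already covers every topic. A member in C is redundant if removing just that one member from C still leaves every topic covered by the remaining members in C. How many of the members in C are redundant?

Drop M1: audit, procurement uncovered — not redundant.
Drop M3: training, logistics uncovered — not redundant.
Drop M5: the rest still cover every topic — redundant.
Drop M6: safety uncovered — not redundant.
Drop M7: the rest still cover every topic — redundant.
2 redundant: M5, M7.

2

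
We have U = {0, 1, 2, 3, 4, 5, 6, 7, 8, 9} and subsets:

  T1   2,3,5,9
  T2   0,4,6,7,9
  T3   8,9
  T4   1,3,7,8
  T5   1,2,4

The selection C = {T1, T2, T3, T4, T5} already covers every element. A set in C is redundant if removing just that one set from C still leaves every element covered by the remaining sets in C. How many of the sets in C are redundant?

Drop T1: 5 uncovered — not redundant.
Drop T2: 0, 6 uncovered — not redundant.
Drop T3: the rest still cover every element — redundant.
Drop T4: the rest still cover every element — redundant.
Drop T5: the rest still cover every element — redundant.
3 redundant: T3, T4, T5.

3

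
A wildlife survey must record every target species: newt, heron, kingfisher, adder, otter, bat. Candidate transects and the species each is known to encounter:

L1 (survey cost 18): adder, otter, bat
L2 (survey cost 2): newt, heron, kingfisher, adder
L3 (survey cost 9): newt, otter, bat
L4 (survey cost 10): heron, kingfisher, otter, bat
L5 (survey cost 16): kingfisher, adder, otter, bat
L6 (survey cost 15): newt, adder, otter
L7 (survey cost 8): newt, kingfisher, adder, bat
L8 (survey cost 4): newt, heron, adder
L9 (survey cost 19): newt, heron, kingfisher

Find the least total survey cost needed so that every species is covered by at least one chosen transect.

L2, L3 cover every species at survey cost 2 + 9 = 11.
Any cover uses at least 2 transects; among all covering selections none totals below 11.

11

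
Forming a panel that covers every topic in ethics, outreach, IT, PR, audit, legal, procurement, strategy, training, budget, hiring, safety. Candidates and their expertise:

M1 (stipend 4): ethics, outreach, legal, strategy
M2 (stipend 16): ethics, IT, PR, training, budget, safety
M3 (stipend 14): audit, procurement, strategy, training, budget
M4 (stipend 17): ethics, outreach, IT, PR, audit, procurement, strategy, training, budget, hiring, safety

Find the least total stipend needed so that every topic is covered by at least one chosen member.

21

M1, M4 cover every topic at stipend 4 + 17 = 21.
Any cover uses at least 2 members; among all covering selections none totals below 21.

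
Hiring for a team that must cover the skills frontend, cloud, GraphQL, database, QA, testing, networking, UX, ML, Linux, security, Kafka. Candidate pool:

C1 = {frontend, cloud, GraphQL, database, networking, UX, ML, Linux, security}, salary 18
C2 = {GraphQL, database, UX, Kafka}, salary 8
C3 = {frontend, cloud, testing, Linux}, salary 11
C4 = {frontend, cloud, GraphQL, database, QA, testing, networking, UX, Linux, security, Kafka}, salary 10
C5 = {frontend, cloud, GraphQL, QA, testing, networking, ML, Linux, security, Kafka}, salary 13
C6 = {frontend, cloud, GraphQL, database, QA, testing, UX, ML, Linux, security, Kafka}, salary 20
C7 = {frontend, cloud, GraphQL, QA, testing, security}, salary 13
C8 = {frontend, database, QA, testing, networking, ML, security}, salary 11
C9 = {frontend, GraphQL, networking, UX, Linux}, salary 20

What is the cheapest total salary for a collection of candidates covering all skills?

C2, C5 cover every skill at salary 8 + 13 = 21.
Any cover uses at least 2 candidates; among all covering selections none totals below 21.

21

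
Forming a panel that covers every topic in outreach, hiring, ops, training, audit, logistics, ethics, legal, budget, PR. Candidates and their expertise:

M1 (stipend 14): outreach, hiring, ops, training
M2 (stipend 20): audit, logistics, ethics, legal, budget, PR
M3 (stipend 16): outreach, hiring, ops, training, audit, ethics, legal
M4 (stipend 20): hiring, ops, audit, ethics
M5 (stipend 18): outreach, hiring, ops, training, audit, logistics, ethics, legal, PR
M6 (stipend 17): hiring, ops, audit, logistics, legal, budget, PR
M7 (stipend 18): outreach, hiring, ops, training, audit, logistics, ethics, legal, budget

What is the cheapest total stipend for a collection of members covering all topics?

33

M3, M6 cover every topic at stipend 16 + 17 = 33.
Any cover uses at least 2 members; among all covering selections none totals below 33.
Greedy by coverage-per-stipend would pick M5, M6 for 35 — worse than the optimum 33.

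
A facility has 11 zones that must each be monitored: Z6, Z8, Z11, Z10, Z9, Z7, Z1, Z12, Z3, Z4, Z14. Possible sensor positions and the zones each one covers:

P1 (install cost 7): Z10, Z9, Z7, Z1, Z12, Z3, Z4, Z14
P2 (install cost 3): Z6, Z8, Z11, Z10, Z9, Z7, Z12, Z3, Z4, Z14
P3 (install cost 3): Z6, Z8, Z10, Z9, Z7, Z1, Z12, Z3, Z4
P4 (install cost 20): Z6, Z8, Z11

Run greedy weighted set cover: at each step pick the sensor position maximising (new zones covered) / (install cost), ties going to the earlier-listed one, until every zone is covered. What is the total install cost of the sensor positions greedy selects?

Pick 1: P2 adds 10 new (Z6, Z8, Z11, Z10, Z9, Z7, Z12, Z3, Z4, Z14) at install cost 3 (ratio 10/3).
Pick 2: P3 adds 1 new (Z1) at install cost 3 (ratio 1/3).
Greedy total install cost: 3 + 3 = 6.

6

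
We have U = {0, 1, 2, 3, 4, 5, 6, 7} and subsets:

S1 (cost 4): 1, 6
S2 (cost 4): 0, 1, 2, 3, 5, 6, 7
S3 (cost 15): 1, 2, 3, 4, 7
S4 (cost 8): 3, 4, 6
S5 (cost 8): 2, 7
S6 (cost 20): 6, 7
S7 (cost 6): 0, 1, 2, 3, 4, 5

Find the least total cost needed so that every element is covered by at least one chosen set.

S2, S7 cover every element at cost 4 + 6 = 10.
Any cover uses at least 2 sets; among all covering selections none totals below 10.

10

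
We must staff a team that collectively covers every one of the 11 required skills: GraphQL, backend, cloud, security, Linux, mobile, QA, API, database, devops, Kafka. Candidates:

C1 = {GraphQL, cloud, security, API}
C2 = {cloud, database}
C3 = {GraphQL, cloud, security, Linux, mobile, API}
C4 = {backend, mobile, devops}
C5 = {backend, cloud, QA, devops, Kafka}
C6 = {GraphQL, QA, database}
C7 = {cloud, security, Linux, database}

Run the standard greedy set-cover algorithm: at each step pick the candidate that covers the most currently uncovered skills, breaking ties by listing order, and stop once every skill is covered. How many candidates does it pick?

Pick 1: C3 covers 6 new skills (GraphQL, cloud, security, Linux, mobile, API).
Pick 2: C5 covers 4 new skills (backend, QA, devops, Kafka).
Pick 3: C2 covers 1 new skills (database).
Greedy uses 3 candidates.

3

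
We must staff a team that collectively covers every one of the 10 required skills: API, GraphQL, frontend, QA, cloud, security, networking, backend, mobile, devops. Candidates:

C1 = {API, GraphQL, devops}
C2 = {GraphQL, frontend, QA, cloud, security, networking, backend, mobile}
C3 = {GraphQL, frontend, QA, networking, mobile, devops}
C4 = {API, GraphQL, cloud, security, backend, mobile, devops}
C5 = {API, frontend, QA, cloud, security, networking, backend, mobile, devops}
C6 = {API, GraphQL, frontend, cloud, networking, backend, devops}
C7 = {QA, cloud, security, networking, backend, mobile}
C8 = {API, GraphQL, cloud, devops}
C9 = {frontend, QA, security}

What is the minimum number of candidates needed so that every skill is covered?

C1, C2 together cover {API, GraphQL, frontend, QA, cloud, security, networking, backend, mobile, devops} — every skill.
No single candidate contains all 10 skills, so 2 is optimal.

2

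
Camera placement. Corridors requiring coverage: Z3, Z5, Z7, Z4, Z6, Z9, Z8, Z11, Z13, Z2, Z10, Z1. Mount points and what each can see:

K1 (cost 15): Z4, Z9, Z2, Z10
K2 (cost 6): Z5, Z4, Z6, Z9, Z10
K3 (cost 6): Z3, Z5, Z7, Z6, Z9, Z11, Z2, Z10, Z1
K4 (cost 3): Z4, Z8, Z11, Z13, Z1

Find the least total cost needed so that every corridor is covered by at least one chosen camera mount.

9

K3, K4 cover every corridor at cost 6 + 3 = 9.
Any cover uses at least 2 camera mounts; among all covering selections none totals below 9.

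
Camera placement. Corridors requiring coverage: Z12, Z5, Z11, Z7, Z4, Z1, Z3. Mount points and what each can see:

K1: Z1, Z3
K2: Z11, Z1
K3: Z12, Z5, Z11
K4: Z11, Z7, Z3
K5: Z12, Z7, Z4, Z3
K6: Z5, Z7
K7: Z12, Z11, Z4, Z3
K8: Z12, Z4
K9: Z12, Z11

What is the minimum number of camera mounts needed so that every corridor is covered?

K1, K3, K5 together cover {Z12, Z5, Z11, Z7, Z4, Z1, Z3} — every corridor.
No 2 of the 9 camera mounts cover everything (all 36 pairs fall short), so 3 is minimum.

3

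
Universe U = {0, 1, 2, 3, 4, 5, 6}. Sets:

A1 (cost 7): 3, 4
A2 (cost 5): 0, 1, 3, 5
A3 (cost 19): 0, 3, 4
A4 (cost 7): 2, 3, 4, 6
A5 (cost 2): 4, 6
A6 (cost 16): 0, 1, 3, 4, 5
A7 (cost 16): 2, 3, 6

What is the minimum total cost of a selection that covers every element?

A2, A4 cover every element at cost 5 + 7 = 12.
Any cover uses at least 2 sets; among all covering selections none totals below 12.
Greedy by coverage-per-cost would pick A5, A2, A4 for 14 — worse than the optimum 12.

12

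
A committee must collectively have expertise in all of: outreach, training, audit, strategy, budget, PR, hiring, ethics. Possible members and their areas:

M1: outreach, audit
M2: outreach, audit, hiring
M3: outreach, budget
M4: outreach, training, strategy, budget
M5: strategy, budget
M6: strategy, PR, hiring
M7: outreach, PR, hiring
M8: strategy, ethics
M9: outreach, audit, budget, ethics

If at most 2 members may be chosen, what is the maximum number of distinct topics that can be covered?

Choosing M6, M9 covers {outreach, audit, strategy, budget, PR, hiring, ethics} — 7 topics.
No choice of 2 members does better; here training is left uncovered.

7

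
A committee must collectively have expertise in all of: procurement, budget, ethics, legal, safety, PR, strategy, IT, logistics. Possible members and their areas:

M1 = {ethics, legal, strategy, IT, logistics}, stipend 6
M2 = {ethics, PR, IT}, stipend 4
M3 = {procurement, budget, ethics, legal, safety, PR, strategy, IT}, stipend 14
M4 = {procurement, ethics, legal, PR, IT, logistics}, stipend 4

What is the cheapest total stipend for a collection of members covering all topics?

M3, M4 cover every topic at stipend 14 + 4 = 18.
Any cover uses at least 2 members; among all covering selections none totals below 18.

18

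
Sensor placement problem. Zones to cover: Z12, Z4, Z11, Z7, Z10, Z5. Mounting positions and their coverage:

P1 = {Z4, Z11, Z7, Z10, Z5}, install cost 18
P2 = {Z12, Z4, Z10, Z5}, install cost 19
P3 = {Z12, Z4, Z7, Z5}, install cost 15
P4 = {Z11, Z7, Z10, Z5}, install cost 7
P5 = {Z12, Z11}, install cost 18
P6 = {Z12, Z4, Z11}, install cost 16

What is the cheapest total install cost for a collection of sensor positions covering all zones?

22

P3, P4 cover every zone at install cost 15 + 7 = 22.
Any cover uses at least 2 sensor positions; among all covering selections none totals below 22.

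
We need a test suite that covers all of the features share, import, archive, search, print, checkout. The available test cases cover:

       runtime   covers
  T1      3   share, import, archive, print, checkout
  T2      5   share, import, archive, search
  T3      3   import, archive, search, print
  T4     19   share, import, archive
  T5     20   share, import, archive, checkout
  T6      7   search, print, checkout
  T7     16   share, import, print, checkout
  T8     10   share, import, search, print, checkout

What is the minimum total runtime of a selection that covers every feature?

T1, T3 cover every feature at runtime 3 + 3 = 6.
Any cover uses at least 2 test cases; among all covering selections none totals below 6.

6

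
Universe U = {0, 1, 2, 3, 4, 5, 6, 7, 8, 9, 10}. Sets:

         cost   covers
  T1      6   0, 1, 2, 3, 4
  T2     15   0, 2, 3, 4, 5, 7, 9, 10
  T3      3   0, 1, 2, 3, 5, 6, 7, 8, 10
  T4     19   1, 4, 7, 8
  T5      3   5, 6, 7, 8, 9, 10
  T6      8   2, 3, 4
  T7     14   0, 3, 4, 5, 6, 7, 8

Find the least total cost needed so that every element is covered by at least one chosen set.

T1, T5 cover every element at cost 6 + 3 = 9.
Any cover uses at least 2 sets; among all covering selections none totals below 9.

9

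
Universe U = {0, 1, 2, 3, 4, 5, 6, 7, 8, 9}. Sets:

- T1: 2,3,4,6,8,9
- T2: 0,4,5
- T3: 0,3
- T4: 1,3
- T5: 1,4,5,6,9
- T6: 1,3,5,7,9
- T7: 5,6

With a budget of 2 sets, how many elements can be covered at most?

Choosing T1, T6 covers {1, 2, 3, 4, 5, 6, 7, 8, 9} — 9 elements.
No choice of 2 sets does better; here 0 is left uncovered.

9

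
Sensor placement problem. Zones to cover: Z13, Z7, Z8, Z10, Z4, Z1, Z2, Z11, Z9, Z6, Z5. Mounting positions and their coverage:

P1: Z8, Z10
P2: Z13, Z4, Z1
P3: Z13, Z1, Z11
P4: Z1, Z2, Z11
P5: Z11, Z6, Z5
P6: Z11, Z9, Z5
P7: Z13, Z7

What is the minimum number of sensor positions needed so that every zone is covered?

6

P1, P2, P4, P5, P6, P7 together cover {Z13, Z7, Z8, Z10, Z4, Z1, Z2, Z11, Z9, Z6, Z5} — every zone.
No 5 of the 7 sensor positions cover everything (all 21 size-5 selections fall short), so 6 is minimum.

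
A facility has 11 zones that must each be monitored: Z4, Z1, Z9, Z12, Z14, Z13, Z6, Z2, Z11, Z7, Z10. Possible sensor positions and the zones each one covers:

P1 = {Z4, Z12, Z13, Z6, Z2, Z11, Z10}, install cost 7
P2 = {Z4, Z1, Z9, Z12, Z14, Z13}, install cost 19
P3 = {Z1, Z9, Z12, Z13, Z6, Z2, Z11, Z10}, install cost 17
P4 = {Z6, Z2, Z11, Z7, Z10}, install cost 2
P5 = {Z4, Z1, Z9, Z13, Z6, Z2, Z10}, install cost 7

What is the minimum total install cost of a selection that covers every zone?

21

P2, P4 cover every zone at install cost 19 + 2 = 21.
Any cover uses at least 2 sensor positions; among all covering selections none totals below 21.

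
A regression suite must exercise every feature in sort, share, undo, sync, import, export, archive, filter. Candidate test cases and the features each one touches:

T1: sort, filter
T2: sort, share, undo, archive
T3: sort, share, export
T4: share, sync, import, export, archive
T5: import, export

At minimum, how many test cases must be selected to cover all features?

T1, T2, T4 together cover {sort, share, undo, sync, import, export, archive, filter} — every feature.
No 2 of the 5 test cases cover everything (all 10 pairs fall short), so 3 is minimum.

3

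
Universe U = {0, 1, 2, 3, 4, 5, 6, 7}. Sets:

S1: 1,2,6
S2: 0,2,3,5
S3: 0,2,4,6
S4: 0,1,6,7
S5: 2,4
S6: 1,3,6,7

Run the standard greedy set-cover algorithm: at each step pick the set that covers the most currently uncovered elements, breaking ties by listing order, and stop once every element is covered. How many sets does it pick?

3

Pick 1: S2 covers 4 new elements (0, 2, 3, 5).
Pick 2: S4 covers 3 new elements (1, 6, 7).
Pick 3: S3 covers 1 new elements (4).
Greedy uses 3 sets.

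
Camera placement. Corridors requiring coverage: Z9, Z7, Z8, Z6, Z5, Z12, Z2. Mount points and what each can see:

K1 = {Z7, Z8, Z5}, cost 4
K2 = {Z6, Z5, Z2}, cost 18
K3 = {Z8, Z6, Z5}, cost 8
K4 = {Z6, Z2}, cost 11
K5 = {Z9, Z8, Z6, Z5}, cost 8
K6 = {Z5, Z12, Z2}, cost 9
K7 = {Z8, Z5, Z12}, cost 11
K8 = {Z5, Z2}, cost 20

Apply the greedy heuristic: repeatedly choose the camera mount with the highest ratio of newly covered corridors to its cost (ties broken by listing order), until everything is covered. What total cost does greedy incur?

21

Pick 1: K1 adds 3 new (Z7, Z8, Z5) at cost 4 (ratio 3/4).
Pick 2: K5 adds 2 new (Z9, Z6) at cost 8 (ratio 2/8).
Pick 3: K6 adds 2 new (Z12, Z2) at cost 9 (ratio 2/9).
Greedy total cost: 4 + 8 + 9 = 21.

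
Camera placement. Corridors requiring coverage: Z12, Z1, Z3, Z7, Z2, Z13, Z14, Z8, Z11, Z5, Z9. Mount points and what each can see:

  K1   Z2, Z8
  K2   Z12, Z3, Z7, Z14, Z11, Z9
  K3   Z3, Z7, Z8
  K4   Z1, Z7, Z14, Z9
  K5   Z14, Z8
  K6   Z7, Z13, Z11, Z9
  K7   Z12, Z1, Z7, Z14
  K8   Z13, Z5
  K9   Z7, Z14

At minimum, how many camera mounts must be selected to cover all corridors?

K1, K2, K4, K8 together cover {Z12, Z1, Z3, Z7, Z2, Z13, Z14, Z8, Z11, Z5, Z9} — every corridor.
No 3 of the 9 camera mounts cover everything (all 84 triples fall short), so 4 is minimum.

4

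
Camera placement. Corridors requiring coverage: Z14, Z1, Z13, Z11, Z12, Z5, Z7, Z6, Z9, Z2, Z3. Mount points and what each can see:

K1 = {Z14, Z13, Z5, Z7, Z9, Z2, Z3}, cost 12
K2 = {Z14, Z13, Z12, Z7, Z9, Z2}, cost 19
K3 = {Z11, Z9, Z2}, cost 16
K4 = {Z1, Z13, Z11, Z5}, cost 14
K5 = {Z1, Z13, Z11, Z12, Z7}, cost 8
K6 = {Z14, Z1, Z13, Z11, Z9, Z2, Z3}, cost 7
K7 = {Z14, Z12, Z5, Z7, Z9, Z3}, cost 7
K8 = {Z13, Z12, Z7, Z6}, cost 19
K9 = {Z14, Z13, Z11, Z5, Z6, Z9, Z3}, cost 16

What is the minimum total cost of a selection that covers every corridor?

K6, K7, K9 cover every corridor at cost 7 + 7 + 16 = 30.
Any cover uses at least 3 camera mounts; among all covering selections none totals below 30.

30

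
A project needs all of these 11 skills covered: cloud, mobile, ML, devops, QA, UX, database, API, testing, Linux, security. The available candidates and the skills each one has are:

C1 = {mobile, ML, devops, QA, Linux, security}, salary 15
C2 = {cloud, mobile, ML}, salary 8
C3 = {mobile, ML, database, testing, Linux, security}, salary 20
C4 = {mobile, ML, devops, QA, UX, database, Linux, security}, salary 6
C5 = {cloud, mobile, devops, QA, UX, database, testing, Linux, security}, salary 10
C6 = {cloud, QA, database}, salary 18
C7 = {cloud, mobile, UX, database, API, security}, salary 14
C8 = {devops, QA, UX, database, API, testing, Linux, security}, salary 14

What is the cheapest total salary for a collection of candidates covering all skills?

22

C2, C8 cover every skill at salary 8 + 14 = 22.
Any cover uses at least 2 candidates; among all covering selections none totals below 22.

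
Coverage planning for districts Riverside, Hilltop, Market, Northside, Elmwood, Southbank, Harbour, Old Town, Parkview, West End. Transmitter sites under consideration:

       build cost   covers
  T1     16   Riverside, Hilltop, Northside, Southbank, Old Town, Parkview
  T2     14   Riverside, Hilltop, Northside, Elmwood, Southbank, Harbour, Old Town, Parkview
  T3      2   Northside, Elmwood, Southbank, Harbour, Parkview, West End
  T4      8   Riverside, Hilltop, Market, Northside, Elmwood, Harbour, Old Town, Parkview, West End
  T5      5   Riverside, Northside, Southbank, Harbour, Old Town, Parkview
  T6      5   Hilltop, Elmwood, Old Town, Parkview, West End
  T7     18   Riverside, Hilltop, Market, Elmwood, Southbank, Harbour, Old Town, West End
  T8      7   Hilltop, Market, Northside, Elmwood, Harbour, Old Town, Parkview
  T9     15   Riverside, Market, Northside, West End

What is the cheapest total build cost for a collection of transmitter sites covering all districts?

10

T3, T4 cover every district at build cost 2 + 8 = 10.
Any cover uses at least 2 transmitter sites; among all covering selections none totals below 10.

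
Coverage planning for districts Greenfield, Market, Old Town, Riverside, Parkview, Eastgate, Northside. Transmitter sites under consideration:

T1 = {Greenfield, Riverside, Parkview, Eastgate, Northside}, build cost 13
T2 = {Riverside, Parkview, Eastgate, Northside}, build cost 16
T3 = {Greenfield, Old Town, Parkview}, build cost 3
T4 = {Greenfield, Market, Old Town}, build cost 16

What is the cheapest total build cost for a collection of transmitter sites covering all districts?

29

T1, T4 cover every district at build cost 13 + 16 = 29.
Any cover uses at least 2 transmitter sites; among all covering selections none totals below 29.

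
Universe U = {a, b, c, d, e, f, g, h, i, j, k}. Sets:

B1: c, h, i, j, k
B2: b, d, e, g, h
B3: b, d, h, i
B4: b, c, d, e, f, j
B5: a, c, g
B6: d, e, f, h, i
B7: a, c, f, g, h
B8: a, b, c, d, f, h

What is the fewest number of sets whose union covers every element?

3

B1, B2, B7 together cover {a, b, c, d, e, f, g, h, i, j, k} — every element.
No 2 of the 8 sets cover everything (all 28 pairs fall short), so 3 is minimum.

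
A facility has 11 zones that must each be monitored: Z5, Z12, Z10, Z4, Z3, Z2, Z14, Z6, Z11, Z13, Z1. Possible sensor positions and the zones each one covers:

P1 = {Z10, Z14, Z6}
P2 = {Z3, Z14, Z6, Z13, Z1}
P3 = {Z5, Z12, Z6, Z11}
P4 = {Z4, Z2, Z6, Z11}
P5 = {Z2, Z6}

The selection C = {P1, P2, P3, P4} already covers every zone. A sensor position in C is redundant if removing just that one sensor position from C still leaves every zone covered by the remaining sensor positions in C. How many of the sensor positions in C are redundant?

0

Drop P1: Z10 uncovered — not redundant.
Drop P2: Z3, Z13, Z1 uncovered — not redundant.
Drop P3: Z5, Z12 uncovered — not redundant.
Drop P4: Z4, Z2 uncovered — not redundant.
None of the sensor positions in C is redundant.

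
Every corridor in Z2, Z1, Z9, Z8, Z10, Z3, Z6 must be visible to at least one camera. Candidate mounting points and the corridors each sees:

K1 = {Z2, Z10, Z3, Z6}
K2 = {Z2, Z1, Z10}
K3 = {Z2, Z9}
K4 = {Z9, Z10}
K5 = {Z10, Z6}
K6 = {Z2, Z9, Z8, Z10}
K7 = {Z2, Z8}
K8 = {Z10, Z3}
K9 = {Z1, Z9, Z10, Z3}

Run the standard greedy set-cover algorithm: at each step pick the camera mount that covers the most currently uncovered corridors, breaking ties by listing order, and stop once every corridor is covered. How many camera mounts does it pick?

Pick 1: K1 covers 4 new corridors (Z2, Z10, Z3, Z6).
Pick 2: K6 covers 2 new corridors (Z9, Z8).
Pick 3: K2 covers 1 new corridors (Z1).
Greedy uses 3 camera mounts.

3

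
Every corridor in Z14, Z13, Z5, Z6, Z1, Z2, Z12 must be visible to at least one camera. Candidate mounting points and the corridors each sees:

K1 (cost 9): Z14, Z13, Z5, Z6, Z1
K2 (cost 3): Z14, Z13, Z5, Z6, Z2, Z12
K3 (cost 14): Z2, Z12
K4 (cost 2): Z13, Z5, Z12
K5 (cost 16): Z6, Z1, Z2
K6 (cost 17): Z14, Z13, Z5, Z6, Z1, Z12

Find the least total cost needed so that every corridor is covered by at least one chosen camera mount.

K1, K2 cover every corridor at cost 9 + 3 = 12.
Any cover uses at least 2 camera mounts; among all covering selections none totals below 12.

12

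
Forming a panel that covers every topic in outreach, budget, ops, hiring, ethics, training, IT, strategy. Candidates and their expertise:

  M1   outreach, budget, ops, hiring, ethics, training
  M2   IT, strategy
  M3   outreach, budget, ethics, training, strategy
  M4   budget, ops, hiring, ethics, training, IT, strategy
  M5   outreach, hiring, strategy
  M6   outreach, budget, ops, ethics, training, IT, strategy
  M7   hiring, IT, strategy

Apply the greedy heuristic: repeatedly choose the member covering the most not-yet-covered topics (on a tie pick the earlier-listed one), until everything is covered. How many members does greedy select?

2

Pick 1: M4 covers 7 new topics (budget, ops, hiring, ethics, training, IT, strategy).
Pick 2: M1 covers 1 new topics (outreach).
Greedy uses 2 members.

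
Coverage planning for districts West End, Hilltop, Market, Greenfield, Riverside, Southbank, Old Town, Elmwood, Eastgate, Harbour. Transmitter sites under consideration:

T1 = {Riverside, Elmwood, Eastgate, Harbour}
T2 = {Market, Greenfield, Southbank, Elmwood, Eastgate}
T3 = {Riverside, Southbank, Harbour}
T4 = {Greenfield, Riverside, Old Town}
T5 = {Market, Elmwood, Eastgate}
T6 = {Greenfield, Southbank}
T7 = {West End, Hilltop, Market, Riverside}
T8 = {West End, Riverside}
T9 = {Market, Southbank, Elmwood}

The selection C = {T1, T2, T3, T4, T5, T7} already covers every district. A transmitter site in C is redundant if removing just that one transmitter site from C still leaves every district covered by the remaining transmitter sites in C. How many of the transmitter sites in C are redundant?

Drop T1: the rest still cover every district — redundant.
Drop T2: the rest still cover every district — redundant.
Drop T3: the rest still cover every district — redundant.
Drop T4: Old Town uncovered — not redundant.
Drop T5: the rest still cover every district — redundant.
Drop T7: West End, Hilltop uncovered — not redundant.
4 redundant: T1, T2, T3, T5.

4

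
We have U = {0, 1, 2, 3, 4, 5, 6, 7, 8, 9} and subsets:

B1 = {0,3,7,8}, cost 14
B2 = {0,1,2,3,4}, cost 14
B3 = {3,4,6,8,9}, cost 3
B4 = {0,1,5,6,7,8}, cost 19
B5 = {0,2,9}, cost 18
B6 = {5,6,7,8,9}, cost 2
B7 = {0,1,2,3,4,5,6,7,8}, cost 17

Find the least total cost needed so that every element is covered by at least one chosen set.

16

B2, B6 cover every element at cost 14 + 2 = 16.
Any cover uses at least 2 sets; among all covering selections none totals below 16.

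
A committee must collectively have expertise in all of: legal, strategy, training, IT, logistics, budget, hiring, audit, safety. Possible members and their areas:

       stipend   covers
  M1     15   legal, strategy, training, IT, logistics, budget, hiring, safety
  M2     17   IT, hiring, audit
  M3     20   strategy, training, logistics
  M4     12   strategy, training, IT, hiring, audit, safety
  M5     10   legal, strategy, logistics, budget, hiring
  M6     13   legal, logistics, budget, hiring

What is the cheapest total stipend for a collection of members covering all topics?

M4, M5 cover every topic at stipend 12 + 10 = 22.
Any cover uses at least 2 members; among all covering selections none totals below 22.

22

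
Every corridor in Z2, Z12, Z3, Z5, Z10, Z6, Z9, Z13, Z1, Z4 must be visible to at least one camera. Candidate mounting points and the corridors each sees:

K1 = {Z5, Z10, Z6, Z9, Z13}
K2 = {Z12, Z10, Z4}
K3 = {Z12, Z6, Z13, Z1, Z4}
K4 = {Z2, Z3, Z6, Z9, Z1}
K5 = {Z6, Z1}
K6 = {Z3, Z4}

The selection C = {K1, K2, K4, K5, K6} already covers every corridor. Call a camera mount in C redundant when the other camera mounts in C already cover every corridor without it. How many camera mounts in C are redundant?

2

Drop K1: Z5, Z13 uncovered — not redundant.
Drop K2: Z12 uncovered — not redundant.
Drop K4: Z2 uncovered — not redundant.
Drop K5: the rest still cover every corridor — redundant.
Drop K6: the rest still cover every corridor — redundant.
2 redundant: K5, K6.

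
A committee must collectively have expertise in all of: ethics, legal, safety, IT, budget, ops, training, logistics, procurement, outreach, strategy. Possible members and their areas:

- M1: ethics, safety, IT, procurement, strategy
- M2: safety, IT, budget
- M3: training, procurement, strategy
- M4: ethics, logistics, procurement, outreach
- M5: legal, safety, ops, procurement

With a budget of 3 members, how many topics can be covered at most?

Choosing M1, M4, M5 covers {ethics, legal, safety, IT, ops, logistics, procurement, outreach, strategy} — 9 topics.
No choice of 3 members does better; here budget, training are left uncovered.

9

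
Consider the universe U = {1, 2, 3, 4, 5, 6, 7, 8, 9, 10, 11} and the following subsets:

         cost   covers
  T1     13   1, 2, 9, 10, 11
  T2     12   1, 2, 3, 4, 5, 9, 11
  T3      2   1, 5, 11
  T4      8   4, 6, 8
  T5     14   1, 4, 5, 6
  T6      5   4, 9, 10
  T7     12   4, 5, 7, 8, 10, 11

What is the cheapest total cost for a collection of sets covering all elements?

T2, T4, T7 cover every element at cost 12 + 8 + 12 = 32.
Any cover uses at least 3 sets; among all covering selections none totals below 32.
Greedy by coverage-per-cost would pick T3, T6, T4, T2, T7 for 39 — worse than the optimum 32.

32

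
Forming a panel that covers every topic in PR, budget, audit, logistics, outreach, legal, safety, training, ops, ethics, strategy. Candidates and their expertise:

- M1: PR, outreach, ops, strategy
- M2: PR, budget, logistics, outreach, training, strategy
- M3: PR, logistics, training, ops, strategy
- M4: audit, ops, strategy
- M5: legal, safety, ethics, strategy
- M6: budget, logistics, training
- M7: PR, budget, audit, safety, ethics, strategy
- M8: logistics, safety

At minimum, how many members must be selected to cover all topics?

3

M2, M4, M5 together cover {PR, budget, audit, logistics, outreach, legal, safety, training, ops, ethics, strategy} — every topic.
No 2 of the 8 members cover everything (all 28 pairs fall short), so 3 is minimum.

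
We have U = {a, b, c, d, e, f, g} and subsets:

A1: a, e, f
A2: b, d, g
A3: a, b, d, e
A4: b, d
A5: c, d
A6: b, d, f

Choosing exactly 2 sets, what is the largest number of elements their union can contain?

6

Choosing A1, A2 covers {a, b, d, e, f, g} — 6 elements.
No choice of 2 sets does better; here c is left uncovered.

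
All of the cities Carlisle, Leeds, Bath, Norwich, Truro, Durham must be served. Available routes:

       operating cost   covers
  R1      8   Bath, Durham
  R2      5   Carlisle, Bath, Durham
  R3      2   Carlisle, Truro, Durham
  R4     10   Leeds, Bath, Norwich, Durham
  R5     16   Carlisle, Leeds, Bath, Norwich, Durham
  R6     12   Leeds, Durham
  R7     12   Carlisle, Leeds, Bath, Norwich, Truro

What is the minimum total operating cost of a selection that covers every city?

12

R3, R4 cover every city at operating cost 2 + 10 = 12.
Any cover uses at least 2 routes; among all covering selections none totals below 12.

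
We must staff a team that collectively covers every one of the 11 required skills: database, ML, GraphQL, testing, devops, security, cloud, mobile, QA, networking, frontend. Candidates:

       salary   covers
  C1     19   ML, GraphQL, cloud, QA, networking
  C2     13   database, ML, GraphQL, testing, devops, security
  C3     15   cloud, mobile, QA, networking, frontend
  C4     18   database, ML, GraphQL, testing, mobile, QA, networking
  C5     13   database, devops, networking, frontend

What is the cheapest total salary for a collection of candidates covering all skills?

C2, C3 cover every skill at salary 13 + 15 = 28.
Any cover uses at least 2 candidates; among all covering selections none totals below 28.

28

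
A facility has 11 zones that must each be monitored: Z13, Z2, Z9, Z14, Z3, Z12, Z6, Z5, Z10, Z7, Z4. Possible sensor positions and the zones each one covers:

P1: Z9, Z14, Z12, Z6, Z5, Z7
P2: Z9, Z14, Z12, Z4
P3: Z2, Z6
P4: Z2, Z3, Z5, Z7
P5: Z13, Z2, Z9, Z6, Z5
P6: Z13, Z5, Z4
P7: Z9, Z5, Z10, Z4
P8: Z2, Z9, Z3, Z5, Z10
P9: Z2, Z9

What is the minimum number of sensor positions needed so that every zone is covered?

3

P1, P6, P8 together cover {Z13, Z2, Z9, Z14, Z3, Z12, Z6, Z5, Z10, Z7, Z4} — every zone.
No 2 of the 9 sensor positions cover everything (all 36 pairs fall short), so 3 is minimum.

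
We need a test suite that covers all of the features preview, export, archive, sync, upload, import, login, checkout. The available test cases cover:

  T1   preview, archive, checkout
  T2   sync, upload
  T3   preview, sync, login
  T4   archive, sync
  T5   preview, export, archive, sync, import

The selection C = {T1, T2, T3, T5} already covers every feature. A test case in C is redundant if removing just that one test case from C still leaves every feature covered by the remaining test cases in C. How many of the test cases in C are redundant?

0

Drop T1: checkout uncovered — not redundant.
Drop T2: upload uncovered — not redundant.
Drop T3: login uncovered — not redundant.
Drop T5: export, import uncovered — not redundant.
None of the test cases in C is redundant.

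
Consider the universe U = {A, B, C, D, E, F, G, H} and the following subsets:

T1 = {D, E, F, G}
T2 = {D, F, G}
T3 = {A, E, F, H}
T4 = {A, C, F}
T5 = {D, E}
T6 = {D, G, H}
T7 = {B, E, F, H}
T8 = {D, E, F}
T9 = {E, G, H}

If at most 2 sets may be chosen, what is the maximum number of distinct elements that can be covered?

6

Choosing T1, T3 covers {A, D, E, F, G, H} — 6 elements.
No choice of 2 sets does better; here B, C are left uncovered.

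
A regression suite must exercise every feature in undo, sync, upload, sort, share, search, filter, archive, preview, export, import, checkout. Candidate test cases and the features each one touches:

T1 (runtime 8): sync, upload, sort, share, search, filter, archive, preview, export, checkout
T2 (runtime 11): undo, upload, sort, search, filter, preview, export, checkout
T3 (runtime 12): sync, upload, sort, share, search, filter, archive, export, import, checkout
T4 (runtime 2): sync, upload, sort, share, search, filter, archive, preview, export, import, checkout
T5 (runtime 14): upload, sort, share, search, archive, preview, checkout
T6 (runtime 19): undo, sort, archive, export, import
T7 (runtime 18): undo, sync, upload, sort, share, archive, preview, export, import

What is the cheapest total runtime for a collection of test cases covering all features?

T2, T4 cover every feature at runtime 11 + 2 = 13.
Any cover uses at least 2 test cases; among all covering selections none totals below 13.

13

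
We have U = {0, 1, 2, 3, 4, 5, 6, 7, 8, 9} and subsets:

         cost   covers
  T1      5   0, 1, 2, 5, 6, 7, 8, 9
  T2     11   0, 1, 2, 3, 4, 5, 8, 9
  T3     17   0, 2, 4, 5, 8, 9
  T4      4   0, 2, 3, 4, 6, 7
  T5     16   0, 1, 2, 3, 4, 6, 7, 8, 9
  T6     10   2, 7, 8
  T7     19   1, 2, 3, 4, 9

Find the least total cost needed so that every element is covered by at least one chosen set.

T1, T4 cover every element at cost 5 + 4 = 9.
Any cover uses at least 2 sets; among all covering selections none totals below 9.

9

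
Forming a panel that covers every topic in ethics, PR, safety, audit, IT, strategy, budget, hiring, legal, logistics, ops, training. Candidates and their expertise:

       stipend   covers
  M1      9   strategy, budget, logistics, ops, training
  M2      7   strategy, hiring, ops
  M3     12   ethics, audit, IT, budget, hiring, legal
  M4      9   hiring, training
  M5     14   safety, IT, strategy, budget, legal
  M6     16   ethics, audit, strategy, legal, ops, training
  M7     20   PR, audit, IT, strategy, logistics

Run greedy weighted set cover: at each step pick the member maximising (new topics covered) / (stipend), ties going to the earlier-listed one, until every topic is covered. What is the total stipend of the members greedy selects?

55

Pick 1: M1 adds 5 new (strategy, budget, logistics, ops, training) at stipend 9 (ratio 5/9).
Pick 2: M3 adds 5 new (ethics, audit, IT, hiring, legal) at stipend 12 (ratio 5/12).
Pick 3: M5 adds 1 new (safety) at stipend 14 (ratio 1/14).
Pick 4: M7 adds 1 new (PR) at stipend 20 (ratio 1/20).
Greedy total stipend: 9 + 12 + 14 + 20 = 55.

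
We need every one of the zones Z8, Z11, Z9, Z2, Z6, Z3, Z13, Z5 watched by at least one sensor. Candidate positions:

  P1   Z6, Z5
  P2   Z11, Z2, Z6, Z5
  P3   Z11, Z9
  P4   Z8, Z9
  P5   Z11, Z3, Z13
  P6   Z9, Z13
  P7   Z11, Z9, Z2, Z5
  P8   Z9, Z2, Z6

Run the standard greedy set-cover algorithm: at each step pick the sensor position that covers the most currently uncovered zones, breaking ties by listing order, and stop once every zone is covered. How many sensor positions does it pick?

3

Pick 1: P2 covers 4 new zones (Z11, Z2, Z6, Z5).
Pick 2: P4 covers 2 new zones (Z8, Z9).
Pick 3: P5 covers 2 new zones (Z3, Z13).
Greedy uses 3 sensor positions.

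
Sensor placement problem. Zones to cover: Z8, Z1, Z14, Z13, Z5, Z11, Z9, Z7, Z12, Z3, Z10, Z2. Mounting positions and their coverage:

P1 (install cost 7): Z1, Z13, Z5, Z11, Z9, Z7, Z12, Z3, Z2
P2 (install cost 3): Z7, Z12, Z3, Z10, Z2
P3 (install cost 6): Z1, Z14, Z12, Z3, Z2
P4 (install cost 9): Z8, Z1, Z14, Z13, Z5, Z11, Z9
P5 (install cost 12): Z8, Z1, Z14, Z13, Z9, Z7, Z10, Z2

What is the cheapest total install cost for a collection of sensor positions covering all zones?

P2, P4 cover every zone at install cost 3 + 9 = 12.
Any cover uses at least 2 sensor positions; among all covering selections none totals below 12.

12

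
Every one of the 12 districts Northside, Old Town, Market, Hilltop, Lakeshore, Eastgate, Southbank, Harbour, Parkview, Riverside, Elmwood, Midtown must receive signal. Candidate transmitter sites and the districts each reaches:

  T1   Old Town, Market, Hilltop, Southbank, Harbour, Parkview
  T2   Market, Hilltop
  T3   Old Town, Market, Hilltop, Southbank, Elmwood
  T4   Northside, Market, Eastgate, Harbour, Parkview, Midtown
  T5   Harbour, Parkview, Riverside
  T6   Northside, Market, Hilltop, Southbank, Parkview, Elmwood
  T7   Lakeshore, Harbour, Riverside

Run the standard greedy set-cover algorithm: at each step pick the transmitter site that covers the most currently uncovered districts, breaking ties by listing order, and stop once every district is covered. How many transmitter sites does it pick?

4

Pick 1: T1 covers 6 new districts (Old Town, Market, Hilltop, Southbank, Harbour, Parkview).
Pick 2: T4 covers 3 new districts (Northside, Eastgate, Midtown).
Pick 3: T7 covers 2 new districts (Lakeshore, Riverside).
Pick 4: T3 covers 1 new districts (Elmwood).
Greedy uses 4 transmitter sites. (The true minimum is 3.)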